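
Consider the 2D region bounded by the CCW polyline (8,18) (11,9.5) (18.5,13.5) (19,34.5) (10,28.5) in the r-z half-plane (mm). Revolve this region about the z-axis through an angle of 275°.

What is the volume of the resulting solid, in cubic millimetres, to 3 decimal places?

Volume = 12821.680 mm³

Profile (r,z), 5 vertices: (8,18) (11,9.5) (18.5,13.5) (19,34.5) (10,28.5)
edge 0: (8,18)→(11,9.5)  cross = 8·9.5 − 11·18 = -122.0000; (r_i+r_j)·cross = 19·-122.0000 = -2318.0000
edge 1: (11,9.5)→(18.5,13.5)  cross = 11·13.5 − 18.5·9.5 = -27.2500; (r_i+r_j)·cross = 29.5·-27.2500 = -803.8750
edge 2: (18.5,13.5)→(19,34.5)  cross = 18.5·34.5 − 19·13.5 = 381.7500; (r_i+r_j)·cross = 37.5·381.7500 = 14315.6250
edge 3: (19,34.5)→(10,28.5)  cross = 19·28.5 − 10·34.5 = 196.5000; (r_i+r_j)·cross = 29·196.5000 = 5698.5000
edge 4: (10,28.5)→(8,18)  cross = 10·18 − 8·28.5 = -48.0000; (r_i+r_j)·cross = 18·-48.0000 = -864.0000
Σcross = 381.0000 → A = |Σcross|/2 = 190.5000 mm²
Σ(r_i+r_j)·cross = 16028.2500 → first moment M = |Σ|/6 = 2671.3750
R_c = M/A = 2671.3750/190.5000 = 14.0230 mm
θ = 275° = 4.799655 rad
V = θ·R_c·A = 4.799655·14.0230·190.5000 = 12821.680 mm³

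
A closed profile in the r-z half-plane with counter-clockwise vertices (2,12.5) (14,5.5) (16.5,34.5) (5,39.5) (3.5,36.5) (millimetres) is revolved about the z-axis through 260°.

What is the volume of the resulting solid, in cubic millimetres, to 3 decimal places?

Volume = 15019.358 mm³

Profile (r,z), 5 vertices: (2,12.5) (14,5.5) (16.5,34.5) (5,39.5) (3.5,36.5)
edge 0: (2,12.5)→(14,5.5)  cross = 2·5.5 − 14·12.5 = -164.0000; (r_i+r_j)·cross = 16·-164.0000 = -2624.0000
edge 1: (14,5.5)→(16.5,34.5)  cross = 14·34.5 − 16.5·5.5 = 392.2500; (r_i+r_j)·cross = 30.5·392.2500 = 11963.6250
edge 2: (16.5,34.5)→(5,39.5)  cross = 16.5·39.5 − 5·34.5 = 479.2500; (r_i+r_j)·cross = 21.5·479.2500 = 10303.8750
edge 3: (5,39.5)→(3.5,36.5)  cross = 5·36.5 − 3.5·39.5 = 44.2500; (r_i+r_j)·cross = 8.5·44.2500 = 376.1250
edge 4: (3.5,36.5)→(2,12.5)  cross = 3.5·12.5 − 2·36.5 = -29.2500; (r_i+r_j)·cross = 5.5·-29.2500 = -160.8750
Σcross = 722.5000 → A = |Σcross|/2 = 361.2500 mm²
Σ(r_i+r_j)·cross = 19858.7500 → first moment M = |Σ|/6 = 3309.7917
R_c = M/A = 3309.7917/361.2500 = 9.1621 mm
θ = 260° = 4.537856 rad
V = θ·R_c·A = 4.537856·9.1621·361.2500 = 15019.358 mm³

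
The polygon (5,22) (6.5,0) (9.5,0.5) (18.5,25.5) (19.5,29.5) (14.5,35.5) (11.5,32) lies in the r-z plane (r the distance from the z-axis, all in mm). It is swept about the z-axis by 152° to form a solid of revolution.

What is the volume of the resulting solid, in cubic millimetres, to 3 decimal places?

Profile (r,z), 7 vertices: (5,22) (6.5,0) (9.5,0.5) (18.5,25.5) (19.5,29.5) (14.5,35.5) (11.5,32)
edge 0: (5,22)→(6.5,0)  cross = 5·0 − 6.5·22 = -143.0000; (r_i+r_j)·cross = 11.5·-143.0000 = -1644.5000
edge 1: (6.5,0)→(9.5,0.5)  cross = 6.5·0.5 − 9.5·0 = 3.2500; (r_i+r_j)·cross = 16·3.2500 = 52.0000
edge 2: (9.5,0.5)→(18.5,25.5)  cross = 9.5·25.5 − 18.5·0.5 = 233.0000; (r_i+r_j)·cross = 28·233.0000 = 6524.0000
edge 3: (18.5,25.5)→(19.5,29.5)  cross = 18.5·29.5 − 19.5·25.5 = 48.5000; (r_i+r_j)·cross = 38·48.5000 = 1843.0000
edge 4: (19.5,29.5)→(14.5,35.5)  cross = 19.5·35.5 − 14.5·29.5 = 264.5000; (r_i+r_j)·cross = 34·264.5000 = 8993.0000
edge 5: (14.5,35.5)→(11.5,32)  cross = 14.5·32 − 11.5·35.5 = 55.7500; (r_i+r_j)·cross = 26·55.7500 = 1449.5000
edge 6: (11.5,32)→(5,22)  cross = 11.5·22 − 5·32 = 93.0000; (r_i+r_j)·cross = 16.5·93.0000 = 1534.5000
Σcross = 555.0000 → A = |Σcross|/2 = 277.5000 mm²
Σ(r_i+r_j)·cross = 18751.5000 → first moment M = |Σ|/6 = 3125.2500
R_c = M/A = 3125.2500/277.5000 = 11.2622 mm
θ = 152° = 2.652900 rad
V = θ·R_c·A = 2.652900·11.2622·277.5000 = 8290.977 mm³

Volume = 8290.977 mm³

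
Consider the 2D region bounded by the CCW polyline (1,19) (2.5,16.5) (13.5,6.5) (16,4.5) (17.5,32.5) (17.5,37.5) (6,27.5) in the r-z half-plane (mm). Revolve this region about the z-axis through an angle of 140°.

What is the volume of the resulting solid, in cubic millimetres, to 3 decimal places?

Volume = 8056.651 mm³

Profile (r,z), 7 vertices: (1,19) (2.5,16.5) (13.5,6.5) (16,4.5) (17.5,32.5) (17.5,37.5) (6,27.5)
edge 0: (1,19)→(2.5,16.5)  cross = 1·16.5 − 2.5·19 = -31.0000; (r_i+r_j)·cross = 3.5·-31.0000 = -108.5000
edge 1: (2.5,16.5)→(13.5,6.5)  cross = 2.5·6.5 − 13.5·16.5 = -206.5000; (r_i+r_j)·cross = 16·-206.5000 = -3304.0000
edge 2: (13.5,6.5)→(16,4.5)  cross = 13.5·4.5 − 16·6.5 = -43.2500; (r_i+r_j)·cross = 29.5·-43.2500 = -1275.8750
edge 3: (16,4.5)→(17.5,32.5)  cross = 16·32.5 − 17.5·4.5 = 441.2500; (r_i+r_j)·cross = 33.5·441.2500 = 14781.8750
edge 4: (17.5,32.5)→(17.5,37.5)  cross = 17.5·37.5 − 17.5·32.5 = 87.5000; (r_i+r_j)·cross = 35·87.5000 = 3062.5000
edge 5: (17.5,37.5)→(6,27.5)  cross = 17.5·27.5 − 6·37.5 = 256.2500; (r_i+r_j)·cross = 23.5·256.2500 = 6021.8750
edge 6: (6,27.5)→(1,19)  cross = 6·19 − 1·27.5 = 86.5000; (r_i+r_j)·cross = 7·86.5000 = 605.5000
Σcross = 590.7500 → A = |Σcross|/2 = 295.3750 mm²
Σ(r_i+r_j)·cross = 19783.3750 → first moment M = |Σ|/6 = 3297.2292
R_c = M/A = 3297.2292/295.3750 = 11.1629 mm
θ = 140° = 2.443461 rad
V = θ·R_c·A = 2.443461·11.1629·295.3750 = 8056.651 mm³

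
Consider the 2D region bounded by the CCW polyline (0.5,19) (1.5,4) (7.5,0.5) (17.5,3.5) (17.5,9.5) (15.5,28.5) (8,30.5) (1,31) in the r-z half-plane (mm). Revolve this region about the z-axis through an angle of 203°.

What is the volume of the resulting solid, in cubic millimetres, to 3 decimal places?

Volume = 13646.600 mm³

Profile (r,z), 8 vertices: (0.5,19) (1.5,4) (7.5,0.5) (17.5,3.5) (17.5,9.5) (15.5,28.5) (8,30.5) (1,31)
edge 0: (0.5,19)→(1.5,4)  cross = 0.5·4 − 1.5·19 = -26.5000; (r_i+r_j)·cross = 2·-26.5000 = -53.0000
edge 1: (1.5,4)→(7.5,0.5)  cross = 1.5·0.5 − 7.5·4 = -29.2500; (r_i+r_j)·cross = 9·-29.2500 = -263.2500
edge 2: (7.5,0.5)→(17.5,3.5)  cross = 7.5·3.5 − 17.5·0.5 = 17.5000; (r_i+r_j)·cross = 25·17.5000 = 437.5000
edge 3: (17.5,3.5)→(17.5,9.5)  cross = 17.5·9.5 − 17.5·3.5 = 105.0000; (r_i+r_j)·cross = 35·105.0000 = 3675.0000
edge 4: (17.5,9.5)→(15.5,28.5)  cross = 17.5·28.5 − 15.5·9.5 = 351.5000; (r_i+r_j)·cross = 33·351.5000 = 11599.5000
edge 5: (15.5,28.5)→(8,30.5)  cross = 15.5·30.5 − 8·28.5 = 244.7500; (r_i+r_j)·cross = 23.5·244.7500 = 5751.6250
edge 6: (8,30.5)→(1,31)  cross = 8·31 − 1·30.5 = 217.5000; (r_i+r_j)·cross = 9·217.5000 = 1957.5000
edge 7: (1,31)→(0.5,19)  cross = 1·19 − 0.5·31 = 3.5000; (r_i+r_j)·cross = 1.5·3.5000 = 5.2500
Σcross = 884.0000 → A = |Σcross|/2 = 442.0000 mm²
Σ(r_i+r_j)·cross = 23110.1250 → first moment M = |Σ|/6 = 3851.6875
R_c = M/A = 3851.6875/442.0000 = 8.7142 mm
θ = 203° = 3.543018 rad
V = θ·R_c·A = 3.543018·8.7142·442.0000 = 13646.600 mm³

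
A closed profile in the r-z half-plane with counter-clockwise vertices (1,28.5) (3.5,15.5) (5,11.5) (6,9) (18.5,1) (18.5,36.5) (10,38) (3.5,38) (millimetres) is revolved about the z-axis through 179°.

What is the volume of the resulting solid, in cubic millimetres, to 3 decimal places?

Profile (r,z), 8 vertices: (1,28.5) (3.5,15.5) (5,11.5) (6,9) (18.5,1) (18.5,36.5) (10,38) (3.5,38)
edge 0: (1,28.5)→(3.5,15.5)  cross = 1·15.5 − 3.5·28.5 = -84.2500; (r_i+r_j)·cross = 4.5·-84.2500 = -379.1250
edge 1: (3.5,15.5)→(5,11.5)  cross = 3.5·11.5 − 5·15.5 = -37.2500; (r_i+r_j)·cross = 8.5·-37.2500 = -316.6250
edge 2: (5,11.5)→(6,9)  cross = 5·9 − 6·11.5 = -24.0000; (r_i+r_j)·cross = 11·-24.0000 = -264.0000
edge 3: (6,9)→(18.5,1)  cross = 6·1 − 18.5·9 = -160.5000; (r_i+r_j)·cross = 24.5·-160.5000 = -3932.2500
edge 4: (18.5,1)→(18.5,36.5)  cross = 18.5·36.5 − 18.5·1 = 656.7500; (r_i+r_j)·cross = 37·656.7500 = 24299.7500
edge 5: (18.5,36.5)→(10,38)  cross = 18.5·38 − 10·36.5 = 338.0000; (r_i+r_j)·cross = 28.5·338.0000 = 9633.0000
edge 6: (10,38)→(3.5,38)  cross = 10·38 − 3.5·38 = 247.0000; (r_i+r_j)·cross = 13.5·247.0000 = 3334.5000
edge 7: (3.5,38)→(1,28.5)  cross = 3.5·28.5 − 1·38 = 61.7500; (r_i+r_j)·cross = 4.5·61.7500 = 277.8750
Σcross = 997.5000 → A = |Σcross|/2 = 498.7500 mm²
Σ(r_i+r_j)·cross = 32653.1250 → first moment M = |Σ|/6 = 5442.1875
R_c = M/A = 5442.1875/498.7500 = 10.9117 mm
θ = 179° = 3.124139 rad
V = θ·R_c·A = 3.124139·10.9117·498.7500 = 17002.152 mm³

Volume = 17002.152 mm³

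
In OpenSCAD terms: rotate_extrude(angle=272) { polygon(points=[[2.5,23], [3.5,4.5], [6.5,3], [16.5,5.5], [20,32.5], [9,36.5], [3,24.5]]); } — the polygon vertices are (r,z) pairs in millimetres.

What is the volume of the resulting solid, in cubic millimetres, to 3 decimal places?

Volume = 22708.688 mm³

Profile (r,z), 7 vertices: (2.5,23) (3.5,4.5) (6.5,3) (16.5,5.5) (20,32.5) (9,36.5) (3,24.5)
edge 0: (2.5,23)→(3.5,4.5)  cross = 2.5·4.5 − 3.5·23 = -69.2500; (r_i+r_j)·cross = 6·-69.2500 = -415.5000
edge 1: (3.5,4.5)→(6.5,3)  cross = 3.5·3 − 6.5·4.5 = -18.7500; (r_i+r_j)·cross = 10·-18.7500 = -187.5000
edge 2: (6.5,3)→(16.5,5.5)  cross = 6.5·5.5 − 16.5·3 = -13.7500; (r_i+r_j)·cross = 23·-13.7500 = -316.2500
edge 3: (16.5,5.5)→(20,32.5)  cross = 16.5·32.5 − 20·5.5 = 426.2500; (r_i+r_j)·cross = 36.5·426.2500 = 15558.1250
edge 4: (20,32.5)→(9,36.5)  cross = 20·36.5 − 9·32.5 = 437.5000; (r_i+r_j)·cross = 29·437.5000 = 12687.5000
edge 5: (9,36.5)→(3,24.5)  cross = 9·24.5 − 3·36.5 = 111.0000; (r_i+r_j)·cross = 12·111.0000 = 1332.0000
edge 6: (3,24.5)→(2.5,23)  cross = 3·23 − 2.5·24.5 = 7.7500; (r_i+r_j)·cross = 5.5·7.7500 = 42.6250
Σcross = 880.7500 → A = |Σcross|/2 = 440.3750 mm²
Σ(r_i+r_j)·cross = 28701.0000 → first moment M = |Σ|/6 = 4783.5000
R_c = M/A = 4783.5000/440.3750 = 10.8623 mm
θ = 272° = 4.747296 rad
V = θ·R_c·A = 4.747296·10.8623·440.3750 = 22708.688 mm³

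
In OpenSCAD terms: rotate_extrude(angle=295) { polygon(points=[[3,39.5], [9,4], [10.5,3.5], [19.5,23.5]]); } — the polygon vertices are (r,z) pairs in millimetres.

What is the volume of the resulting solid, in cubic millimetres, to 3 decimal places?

Profile (r,z), 4 vertices: (3,39.5) (9,4) (10.5,3.5) (19.5,23.5)
edge 0: (3,39.5)→(9,4)  cross = 3·4 − 9·39.5 = -343.5000; (r_i+r_j)·cross = 12·-343.5000 = -4122.0000
edge 1: (9,4)→(10.5,3.5)  cross = 9·3.5 − 10.5·4 = -10.5000; (r_i+r_j)·cross = 19.5·-10.5000 = -204.7500
edge 2: (10.5,3.5)→(19.5,23.5)  cross = 10.5·23.5 − 19.5·3.5 = 178.5000; (r_i+r_j)·cross = 30·178.5000 = 5355.0000
edge 3: (19.5,23.5)→(3,39.5)  cross = 19.5·39.5 − 3·23.5 = 699.7500; (r_i+r_j)·cross = 22.5·699.7500 = 15744.3750
Σcross = 524.2500 → A = |Σcross|/2 = 262.1250 mm²
Σ(r_i+r_j)·cross = 16772.6250 → first moment M = |Σ|/6 = 2795.4375
R_c = M/A = 2795.4375/262.1250 = 10.6645 mm
θ = 295° = 5.148721 rad
V = θ·R_c·A = 5.148721·10.6645·262.1250 = 14392.929 mm³

Volume = 14392.929 mm³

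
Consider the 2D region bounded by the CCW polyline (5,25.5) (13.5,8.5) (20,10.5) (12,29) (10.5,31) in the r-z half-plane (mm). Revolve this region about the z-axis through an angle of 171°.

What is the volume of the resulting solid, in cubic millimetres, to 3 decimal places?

Profile (r,z), 5 vertices: (5,25.5) (13.5,8.5) (20,10.5) (12,29) (10.5,31)
edge 0: (5,25.5)→(13.5,8.5)  cross = 5·8.5 − 13.5·25.5 = -301.7500; (r_i+r_j)·cross = 18.5·-301.7500 = -5582.3750
edge 1: (13.5,8.5)→(20,10.5)  cross = 13.5·10.5 − 20·8.5 = -28.2500; (r_i+r_j)·cross = 33.5·-28.2500 = -946.3750
edge 2: (20,10.5)→(12,29)  cross = 20·29 − 12·10.5 = 454.0000; (r_i+r_j)·cross = 32·454.0000 = 14528.0000
edge 3: (12,29)→(10.5,31)  cross = 12·31 − 10.5·29 = 67.5000; (r_i+r_j)·cross = 22.5·67.5000 = 1518.7500
edge 4: (10.5,31)→(5,25.5)  cross = 10.5·25.5 − 5·31 = 112.7500; (r_i+r_j)·cross = 15.5·112.7500 = 1747.6250
Σcross = 304.2500 → A = |Σcross|/2 = 152.1250 mm²
Σ(r_i+r_j)·cross = 11265.6250 → first moment M = |Σ|/6 = 1877.6042
R_c = M/A = 1877.6042/152.1250 = 12.3425 mm
θ = 171° = 2.984513 rad
V = θ·R_c·A = 2.984513·12.3425·152.1250 = 5603.734 mm³

Volume = 5603.734 mm³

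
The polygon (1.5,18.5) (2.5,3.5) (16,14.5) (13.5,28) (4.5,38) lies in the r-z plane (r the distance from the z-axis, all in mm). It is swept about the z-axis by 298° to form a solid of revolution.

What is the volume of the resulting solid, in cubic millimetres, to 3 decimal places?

Profile (r,z), 5 vertices: (1.5,18.5) (2.5,3.5) (16,14.5) (13.5,28) (4.5,38)
edge 0: (1.5,18.5)→(2.5,3.5)  cross = 1.5·3.5 − 2.5·18.5 = -41.0000; (r_i+r_j)·cross = 4·-41.0000 = -164.0000
edge 1: (2.5,3.5)→(16,14.5)  cross = 2.5·14.5 − 16·3.5 = -19.7500; (r_i+r_j)·cross = 18.5·-19.7500 = -365.3750
edge 2: (16,14.5)→(13.5,28)  cross = 16·28 − 13.5·14.5 = 252.2500; (r_i+r_j)·cross = 29.5·252.2500 = 7441.3750
edge 3: (13.5,28)→(4.5,38)  cross = 13.5·38 − 4.5·28 = 387.0000; (r_i+r_j)·cross = 18·387.0000 = 6966.0000
edge 4: (4.5,38)→(1.5,18.5)  cross = 4.5·18.5 − 1.5·38 = 26.2500; (r_i+r_j)·cross = 6·26.2500 = 157.5000
Σcross = 604.7500 → A = |Σcross|/2 = 302.3750 mm²
Σ(r_i+r_j)·cross = 14035.5000 → first moment M = |Σ|/6 = 2339.2500
R_c = M/A = 2339.2500/302.3750 = 7.7363 mm
θ = 298° = 5.201081 rad
V = θ·R_c·A = 5.201081·7.7363·302.3750 = 12166.629 mm³

Volume = 12166.629 mm³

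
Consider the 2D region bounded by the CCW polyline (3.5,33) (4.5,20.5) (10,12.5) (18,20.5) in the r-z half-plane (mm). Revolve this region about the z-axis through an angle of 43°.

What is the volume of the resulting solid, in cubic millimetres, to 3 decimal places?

Volume = 987.835 mm³

Profile (r,z), 4 vertices: (3.5,33) (4.5,20.5) (10,12.5) (18,20.5)
edge 0: (3.5,33)→(4.5,20.5)  cross = 3.5·20.5 − 4.5·33 = -76.7500; (r_i+r_j)·cross = 8·-76.7500 = -614.0000
edge 1: (4.5,20.5)→(10,12.5)  cross = 4.5·12.5 − 10·20.5 = -148.7500; (r_i+r_j)·cross = 14.5·-148.7500 = -2156.8750
edge 2: (10,12.5)→(18,20.5)  cross = 10·20.5 − 18·12.5 = -20.0000; (r_i+r_j)·cross = 28·-20.0000 = -560.0000
edge 3: (18,20.5)→(3.5,33)  cross = 18·33 − 3.5·20.5 = 522.2500; (r_i+r_j)·cross = 21.5·522.2500 = 11228.3750
Σcross = 276.7500 → A = |Σcross|/2 = 138.3750 mm²
Σ(r_i+r_j)·cross = 7897.5000 → first moment M = |Σ|/6 = 1316.2500
R_c = M/A = 1316.2500/138.3750 = 9.5122 mm
θ = 43° = 0.750492 rad
V = θ·R_c·A = 0.750492·9.5122·138.3750 = 987.835 mm³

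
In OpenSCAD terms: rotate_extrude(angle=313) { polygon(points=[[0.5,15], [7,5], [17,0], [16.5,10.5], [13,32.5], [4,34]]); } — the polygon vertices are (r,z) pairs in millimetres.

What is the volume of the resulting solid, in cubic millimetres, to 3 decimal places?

Volume = 18629.447 mm³

Profile (r,z), 6 vertices: (0.5,15) (7,5) (17,0) (16.5,10.5) (13,32.5) (4,34)
edge 0: (0.5,15)→(7,5)  cross = 0.5·5 − 7·15 = -102.5000; (r_i+r_j)·cross = 7.5·-102.5000 = -768.7500
edge 1: (7,5)→(17,0)  cross = 7·0 − 17·5 = -85.0000; (r_i+r_j)·cross = 24·-85.0000 = -2040.0000
edge 2: (17,0)→(16.5,10.5)  cross = 17·10.5 − 16.5·0 = 178.5000; (r_i+r_j)·cross = 33.5·178.5000 = 5979.7500
edge 3: (16.5,10.5)→(13,32.5)  cross = 16.5·32.5 − 13·10.5 = 399.7500; (r_i+r_j)·cross = 29.5·399.7500 = 11792.6250
edge 4: (13,32.5)→(4,34)  cross = 13·34 − 4·32.5 = 312.0000; (r_i+r_j)·cross = 17·312.0000 = 5304.0000
edge 5: (4,34)→(0.5,15)  cross = 4·15 − 0.5·34 = 43.0000; (r_i+r_j)·cross = 4.5·43.0000 = 193.5000
Σcross = 745.7500 → A = |Σcross|/2 = 372.8750 mm²
Σ(r_i+r_j)·cross = 20461.1250 → first moment M = |Σ|/6 = 3410.1875
R_c = M/A = 3410.1875/372.8750 = 9.1457 mm
θ = 313° = 5.462881 rad
V = θ·R_c·A = 5.462881·9.1457·372.8750 = 18629.447 mm³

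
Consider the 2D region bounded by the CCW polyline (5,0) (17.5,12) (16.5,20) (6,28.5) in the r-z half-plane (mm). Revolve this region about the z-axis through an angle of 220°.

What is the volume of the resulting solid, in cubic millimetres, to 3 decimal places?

Volume = 8211.331 mm³

Profile (r,z), 4 vertices: (5,0) (17.5,12) (16.5,20) (6,28.5)
edge 0: (5,0)→(17.5,12)  cross = 5·12 − 17.5·0 = 60.0000; (r_i+r_j)·cross = 22.5·60.0000 = 1350.0000
edge 1: (17.5,12)→(16.5,20)  cross = 17.5·20 − 16.5·12 = 152.0000; (r_i+r_j)·cross = 34·152.0000 = 5168.0000
edge 2: (16.5,20)→(6,28.5)  cross = 16.5·28.5 − 6·20 = 350.2500; (r_i+r_j)·cross = 22.5·350.2500 = 7880.6250
edge 3: (6,28.5)→(5,0)  cross = 6·0 − 5·28.5 = -142.5000; (r_i+r_j)·cross = 11·-142.5000 = -1567.5000
Σcross = 419.7500 → A = |Σcross|/2 = 209.8750 mm²
Σ(r_i+r_j)·cross = 12831.1250 → first moment M = |Σ|/6 = 2138.5208
R_c = M/A = 2138.5208/209.8750 = 10.1895 mm
θ = 220° = 3.839724 rad
V = θ·R_c·A = 3.839724·10.1895·209.8750 = 8211.331 mm³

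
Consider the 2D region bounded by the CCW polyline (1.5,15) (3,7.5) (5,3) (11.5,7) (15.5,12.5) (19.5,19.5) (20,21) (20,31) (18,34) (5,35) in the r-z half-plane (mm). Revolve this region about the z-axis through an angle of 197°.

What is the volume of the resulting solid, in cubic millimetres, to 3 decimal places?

Volume = 15334.884 mm³

Profile (r,z), 10 vertices: (1.5,15) (3,7.5) (5,3) (11.5,7) (15.5,12.5) (19.5,19.5) (20,21) (20,31) (18,34) (5,35)
edge 0: (1.5,15)→(3,7.5)  cross = 1.5·7.5 − 3·15 = -33.7500; (r_i+r_j)·cross = 4.5·-33.7500 = -151.8750
edge 1: (3,7.5)→(5,3)  cross = 3·3 − 5·7.5 = -28.5000; (r_i+r_j)·cross = 8·-28.5000 = -228.0000
edge 2: (5,3)→(11.5,7)  cross = 5·7 − 11.5·3 = 0.5000; (r_i+r_j)·cross = 16.5·0.5000 = 8.2500
edge 3: (11.5,7)→(15.5,12.5)  cross = 11.5·12.5 − 15.5·7 = 35.2500; (r_i+r_j)·cross = 27·35.2500 = 951.7500
edge 4: (15.5,12.5)→(19.5,19.5)  cross = 15.5·19.5 − 19.5·12.5 = 58.5000; (r_i+r_j)·cross = 35·58.5000 = 2047.5000
edge 5: (19.5,19.5)→(20,21)  cross = 19.5·21 − 20·19.5 = 19.5000; (r_i+r_j)·cross = 39.5·19.5000 = 770.2500
edge 6: (20,21)→(20,31)  cross = 20·31 − 20·21 = 200.0000; (r_i+r_j)·cross = 40·200.0000 = 8000.0000
edge 7: (20,31)→(18,34)  cross = 20·34 − 18·31 = 122.0000; (r_i+r_j)·cross = 38·122.0000 = 4636.0000
edge 8: (18,34)→(5,35)  cross = 18·35 − 5·34 = 460.0000; (r_i+r_j)·cross = 23·460.0000 = 10580.0000
edge 9: (5,35)→(1.5,15)  cross = 5·15 − 1.5·35 = 22.5000; (r_i+r_j)·cross = 6.5·22.5000 = 146.2500
Σcross = 856.0000 → A = |Σcross|/2 = 428.0000 mm²
Σ(r_i+r_j)·cross = 26760.1250 → first moment M = |Σ|/6 = 4460.0208
R_c = M/A = 4460.0208/428.0000 = 10.4206 mm
θ = 197° = 3.438299 rad
V = θ·R_c·A = 3.438299·10.4206·428.0000 = 15334.884 mm³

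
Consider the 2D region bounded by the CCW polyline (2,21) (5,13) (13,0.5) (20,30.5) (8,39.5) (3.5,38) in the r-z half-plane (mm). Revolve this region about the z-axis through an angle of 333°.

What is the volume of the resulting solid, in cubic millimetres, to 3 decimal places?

Profile (r,z), 6 vertices: (2,21) (5,13) (13,0.5) (20,30.5) (8,39.5) (3.5,38)
edge 0: (2,21)→(5,13)  cross = 2·13 − 5·21 = -79.0000; (r_i+r_j)·cross = 7·-79.0000 = -553.0000
edge 1: (5,13)→(13,0.5)  cross = 5·0.5 − 13·13 = -166.5000; (r_i+r_j)·cross = 18·-166.5000 = -2997.0000
edge 2: (13,0.5)→(20,30.5)  cross = 13·30.5 − 20·0.5 = 386.5000; (r_i+r_j)·cross = 33·386.5000 = 12754.5000
edge 3: (20,30.5)→(8,39.5)  cross = 20·39.5 − 8·30.5 = 546.0000; (r_i+r_j)·cross = 28·546.0000 = 15288.0000
edge 4: (8,39.5)→(3.5,38)  cross = 8·38 − 3.5·39.5 = 165.7500; (r_i+r_j)·cross = 11.5·165.7500 = 1906.1250
edge 5: (3.5,38)→(2,21)  cross = 3.5·21 − 2·38 = -2.5000; (r_i+r_j)·cross = 5.5·-2.5000 = -13.7500
Σcross = 850.2500 → A = |Σcross|/2 = 425.1250 mm²
Σ(r_i+r_j)·cross = 26384.8750 → first moment M = |Σ|/6 = 4397.4792
R_c = M/A = 4397.4792/425.1250 = 10.3440 mm
θ = 333° = 5.811946 rad
V = θ·R_c·A = 5.811946·10.3440·425.1250 = 25557.913 mm³

Volume = 25557.913 mm³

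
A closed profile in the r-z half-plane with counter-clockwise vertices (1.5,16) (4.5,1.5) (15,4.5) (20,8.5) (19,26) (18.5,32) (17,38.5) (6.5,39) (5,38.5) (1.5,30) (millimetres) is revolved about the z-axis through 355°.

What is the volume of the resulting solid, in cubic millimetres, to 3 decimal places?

Volume = 37628.461 mm³

Profile (r,z), 10 vertices: (1.5,16) (4.5,1.5) (15,4.5) (20,8.5) (19,26) (18.5,32) (17,38.5) (6.5,39) (5,38.5) (1.5,30)
edge 0: (1.5,16)→(4.5,1.5)  cross = 1.5·1.5 − 4.5·16 = -69.7500; (r_i+r_j)·cross = 6·-69.7500 = -418.5000
edge 1: (4.5,1.5)→(15,4.5)  cross = 4.5·4.5 − 15·1.5 = -2.2500; (r_i+r_j)·cross = 19.5·-2.2500 = -43.8750
edge 2: (15,4.5)→(20,8.5)  cross = 15·8.5 − 20·4.5 = 37.5000; (r_i+r_j)·cross = 35·37.5000 = 1312.5000
edge 3: (20,8.5)→(19,26)  cross = 20·26 − 19·8.5 = 358.5000; (r_i+r_j)·cross = 39·358.5000 = 13981.5000
edge 4: (19,26)→(18.5,32)  cross = 19·32 − 18.5·26 = 127.0000; (r_i+r_j)·cross = 37.5·127.0000 = 4762.5000
edge 5: (18.5,32)→(17,38.5)  cross = 18.5·38.5 − 17·32 = 168.2500; (r_i+r_j)·cross = 35.5·168.2500 = 5972.8750
edge 6: (17,38.5)→(6.5,39)  cross = 17·39 − 6.5·38.5 = 412.7500; (r_i+r_j)·cross = 23.5·412.7500 = 9699.6250
edge 7: (6.5,39)→(5,38.5)  cross = 6.5·38.5 − 5·39 = 55.2500; (r_i+r_j)·cross = 11.5·55.2500 = 635.3750
edge 8: (5,38.5)→(1.5,30)  cross = 5·30 − 1.5·38.5 = 92.2500; (r_i+r_j)·cross = 6.5·92.2500 = 599.6250
edge 9: (1.5,30)→(1.5,16)  cross = 1.5·16 − 1.5·30 = -21.0000; (r_i+r_j)·cross = 3·-21.0000 = -63.0000
Σcross = 1158.5000 → A = |Σcross|/2 = 579.2500 mm²
Σ(r_i+r_j)·cross = 36438.6250 → first moment M = |Σ|/6 = 6073.1042
R_c = M/A = 6073.1042/579.2500 = 10.4844 mm
θ = 355° = 6.195919 rad
V = θ·R_c·A = 6.195919·10.4844·579.2500 = 37628.461 mm³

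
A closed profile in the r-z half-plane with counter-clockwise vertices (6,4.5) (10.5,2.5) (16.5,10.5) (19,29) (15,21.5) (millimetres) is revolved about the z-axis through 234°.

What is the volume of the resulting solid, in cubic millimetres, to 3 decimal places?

Profile (r,z), 5 vertices: (6,4.5) (10.5,2.5) (16.5,10.5) (19,29) (15,21.5)
edge 0: (6,4.5)→(10.5,2.5)  cross = 6·2.5 − 10.5·4.5 = -32.2500; (r_i+r_j)·cross = 16.5·-32.2500 = -532.1250
edge 1: (10.5,2.5)→(16.5,10.5)  cross = 10.5·10.5 − 16.5·2.5 = 69.0000; (r_i+r_j)·cross = 27·69.0000 = 1863.0000
edge 2: (16.5,10.5)→(19,29)  cross = 16.5·29 − 19·10.5 = 279.0000; (r_i+r_j)·cross = 35.5·279.0000 = 9904.5000
edge 3: (19,29)→(15,21.5)  cross = 19·21.5 − 15·29 = -26.5000; (r_i+r_j)·cross = 34·-26.5000 = -901.0000
edge 4: (15,21.5)→(6,4.5)  cross = 15·4.5 − 6·21.5 = -61.5000; (r_i+r_j)·cross = 21·-61.5000 = -1291.5000
Σcross = 227.7500 → A = |Σcross|/2 = 113.8750 mm²
Σ(r_i+r_j)·cross = 9042.8750 → first moment M = |Σ|/6 = 1507.1458
R_c = M/A = 1507.1458/113.8750 = 13.2351 mm
θ = 234° = 4.084070 rad
V = θ·R_c·A = 4.084070·13.2351·113.8750 = 6155.290 mm³

Volume = 6155.290 mm³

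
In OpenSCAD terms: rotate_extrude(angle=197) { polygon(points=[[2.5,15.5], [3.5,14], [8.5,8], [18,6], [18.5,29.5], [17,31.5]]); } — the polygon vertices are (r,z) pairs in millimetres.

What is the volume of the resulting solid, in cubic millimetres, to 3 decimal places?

Volume = 10397.988 mm³

Profile (r,z), 6 vertices: (2.5,15.5) (3.5,14) (8.5,8) (18,6) (18.5,29.5) (17,31.5)
edge 0: (2.5,15.5)→(3.5,14)  cross = 2.5·14 − 3.5·15.5 = -19.2500; (r_i+r_j)·cross = 6·-19.2500 = -115.5000
edge 1: (3.5,14)→(8.5,8)  cross = 3.5·8 − 8.5·14 = -91.0000; (r_i+r_j)·cross = 12·-91.0000 = -1092.0000
edge 2: (8.5,8)→(18,6)  cross = 8.5·6 − 18·8 = -93.0000; (r_i+r_j)·cross = 26.5·-93.0000 = -2464.5000
edge 3: (18,6)→(18.5,29.5)  cross = 18·29.5 − 18.5·6 = 420.0000; (r_i+r_j)·cross = 36.5·420.0000 = 15330.0000
edge 4: (18.5,29.5)→(17,31.5)  cross = 18.5·31.5 − 17·29.5 = 81.2500; (r_i+r_j)·cross = 35.5·81.2500 = 2884.3750
edge 5: (17,31.5)→(2.5,15.5)  cross = 17·15.5 − 2.5·31.5 = 184.7500; (r_i+r_j)·cross = 19.5·184.7500 = 3602.6250
Σcross = 482.7500 → A = |Σcross|/2 = 241.3750 mm²
Σ(r_i+r_j)·cross = 18145.0000 → first moment M = |Σ|/6 = 3024.1667
R_c = M/A = 3024.1667/241.3750 = 12.5289 mm
θ = 197° = 3.438299 rad
V = θ·R_c·A = 3.438299·12.5289·241.3750 = 10397.988 mm³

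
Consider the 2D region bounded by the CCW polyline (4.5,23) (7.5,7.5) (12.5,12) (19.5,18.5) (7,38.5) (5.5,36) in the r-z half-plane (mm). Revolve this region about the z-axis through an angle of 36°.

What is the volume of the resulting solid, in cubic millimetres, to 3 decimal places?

Profile (r,z), 6 vertices: (4.5,23) (7.5,7.5) (12.5,12) (19.5,18.5) (7,38.5) (5.5,36)
edge 0: (4.5,23)→(7.5,7.5)  cross = 4.5·7.5 − 7.5·23 = -138.7500; (r_i+r_j)·cross = 12·-138.7500 = -1665.0000
edge 1: (7.5,7.5)→(12.5,12)  cross = 7.5·12 − 12.5·7.5 = -3.7500; (r_i+r_j)·cross = 20·-3.7500 = -75.0000
edge 2: (12.5,12)→(19.5,18.5)  cross = 12.5·18.5 − 19.5·12 = -2.7500; (r_i+r_j)·cross = 32·-2.7500 = -88.0000
edge 3: (19.5,18.5)→(7,38.5)  cross = 19.5·38.5 − 7·18.5 = 621.2500; (r_i+r_j)·cross = 26.5·621.2500 = 16463.1250
edge 4: (7,38.5)→(5.5,36)  cross = 7·36 − 5.5·38.5 = 40.2500; (r_i+r_j)·cross = 12.5·40.2500 = 503.1250
edge 5: (5.5,36)→(4.5,23)  cross = 5.5·23 − 4.5·36 = -35.5000; (r_i+r_j)·cross = 10·-35.5000 = -355.0000
Σcross = 480.7500 → A = |Σcross|/2 = 240.3750 mm²
Σ(r_i+r_j)·cross = 14783.2500 → first moment M = |Σ|/6 = 2463.8750
R_c = M/A = 2463.8750/240.3750 = 10.2501 mm
θ = 36° = 0.628319 rad
V = θ·R_c·A = 0.628319·10.2501·240.3750 = 1548.098 mm³

Volume = 1548.098 mm³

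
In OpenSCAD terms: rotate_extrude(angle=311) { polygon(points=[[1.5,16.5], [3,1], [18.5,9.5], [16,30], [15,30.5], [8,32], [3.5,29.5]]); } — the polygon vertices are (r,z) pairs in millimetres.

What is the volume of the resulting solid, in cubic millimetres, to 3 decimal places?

Profile (r,z), 7 vertices: (1.5,16.5) (3,1) (18.5,9.5) (16,30) (15,30.5) (8,32) (3.5,29.5)
edge 0: (1.5,16.5)→(3,1)  cross = 1.5·1 − 3·16.5 = -48.0000; (r_i+r_j)·cross = 4.5·-48.0000 = -216.0000
edge 1: (3,1)→(18.5,9.5)  cross = 3·9.5 − 18.5·1 = 10.0000; (r_i+r_j)·cross = 21.5·10.0000 = 215.0000
edge 2: (18.5,9.5)→(16,30)  cross = 18.5·30 − 16·9.5 = 403.0000; (r_i+r_j)·cross = 34.5·403.0000 = 13903.5000
edge 3: (16,30)→(15,30.5)  cross = 16·30.5 − 15·30 = 38.0000; (r_i+r_j)·cross = 31·38.0000 = 1178.0000
edge 4: (15,30.5)→(8,32)  cross = 15·32 − 8·30.5 = 236.0000; (r_i+r_j)·cross = 23·236.0000 = 5428.0000
edge 5: (8,32)→(3.5,29.5)  cross = 8·29.5 − 3.5·32 = 124.0000; (r_i+r_j)·cross = 11.5·124.0000 = 1426.0000
edge 6: (3.5,29.5)→(1.5,16.5)  cross = 3.5·16.5 − 1.5·29.5 = 13.5000; (r_i+r_j)·cross = 5·13.5000 = 67.5000
Σcross = 776.5000 → A = |Σcross|/2 = 388.2500 mm²
Σ(r_i+r_j)·cross = 22002.0000 → first moment M = |Σ|/6 = 3667.0000
R_c = M/A = 3667.0000/388.2500 = 9.4449 mm
θ = 311° = 5.427974 rad
V = θ·R_c·A = 5.427974·9.4449·388.2500 = 19904.381 mm³

Volume = 19904.381 mm³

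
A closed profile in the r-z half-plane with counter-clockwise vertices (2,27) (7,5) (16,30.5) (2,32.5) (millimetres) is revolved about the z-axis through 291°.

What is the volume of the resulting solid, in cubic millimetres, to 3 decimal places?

Volume = 8191.856 mm³

Profile (r,z), 4 vertices: (2,27) (7,5) (16,30.5) (2,32.5)
edge 0: (2,27)→(7,5)  cross = 2·5 − 7·27 = -179.0000; (r_i+r_j)·cross = 9·-179.0000 = -1611.0000
edge 1: (7,5)→(16,30.5)  cross = 7·30.5 − 16·5 = 133.5000; (r_i+r_j)·cross = 23·133.5000 = 3070.5000
edge 2: (16,30.5)→(2,32.5)  cross = 16·32.5 − 2·30.5 = 459.0000; (r_i+r_j)·cross = 18·459.0000 = 8262.0000
edge 3: (2,32.5)→(2,27)  cross = 2·27 − 2·32.5 = -11.0000; (r_i+r_j)·cross = 4·-11.0000 = -44.0000
Σcross = 402.5000 → A = |Σcross|/2 = 201.2500 mm²
Σ(r_i+r_j)·cross = 9677.5000 → first moment M = |Σ|/6 = 1612.9167
R_c = M/A = 1612.9167/201.2500 = 8.0145 mm
θ = 291° = 5.078908 rad
V = θ·R_c·A = 5.078908·8.0145·201.2500 = 8191.856 mm³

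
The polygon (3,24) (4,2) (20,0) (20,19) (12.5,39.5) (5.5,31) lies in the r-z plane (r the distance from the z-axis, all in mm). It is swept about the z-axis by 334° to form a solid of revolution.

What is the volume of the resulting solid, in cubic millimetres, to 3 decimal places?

Profile (r,z), 6 vertices: (3,24) (4,2) (20,0) (20,19) (12.5,39.5) (5.5,31)
edge 0: (3,24)→(4,2)  cross = 3·2 − 4·24 = -90.0000; (r_i+r_j)·cross = 7·-90.0000 = -630.0000
edge 1: (4,2)→(20,0)  cross = 4·0 − 20·2 = -40.0000; (r_i+r_j)·cross = 24·-40.0000 = -960.0000
edge 2: (20,0)→(20,19)  cross = 20·19 − 20·0 = 380.0000; (r_i+r_j)·cross = 40·380.0000 = 15200.0000
edge 3: (20,19)→(12.5,39.5)  cross = 20·39.5 − 12.5·19 = 552.5000; (r_i+r_j)·cross = 32.5·552.5000 = 17956.2500
edge 4: (12.5,39.5)→(5.5,31)  cross = 12.5·31 − 5.5·39.5 = 170.2500; (r_i+r_j)·cross = 18·170.2500 = 3064.5000
edge 5: (5.5,31)→(3,24)  cross = 5.5·24 − 3·31 = 39.0000; (r_i+r_j)·cross = 8.5·39.0000 = 331.5000
Σcross = 1011.7500 → A = |Σcross|/2 = 505.8750 mm²
Σ(r_i+r_j)·cross = 34962.2500 → first moment M = |Σ|/6 = 5827.0417
R_c = M/A = 5827.0417/505.8750 = 11.5187 mm
θ = 334° = 5.829400 rad
V = θ·R_c·A = 5.829400·11.5187·505.8750 = 33968.155 mm³

Volume = 33968.155 mm³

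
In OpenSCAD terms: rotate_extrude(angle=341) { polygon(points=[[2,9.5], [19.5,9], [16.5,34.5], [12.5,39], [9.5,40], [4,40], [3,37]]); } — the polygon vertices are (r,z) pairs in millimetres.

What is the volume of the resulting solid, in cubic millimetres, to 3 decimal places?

Profile (r,z), 7 vertices: (2,9.5) (19.5,9) (16.5,34.5) (12.5,39) (9.5,40) (4,40) (3,37)
edge 0: (2,9.5)→(19.5,9)  cross = 2·9 − 19.5·9.5 = -167.2500; (r_i+r_j)·cross = 21.5·-167.2500 = -3595.8750
edge 1: (19.5,9)→(16.5,34.5)  cross = 19.5·34.5 − 16.5·9 = 524.2500; (r_i+r_j)·cross = 36·524.2500 = 18873.0000
edge 2: (16.5,34.5)→(12.5,39)  cross = 16.5·39 − 12.5·34.5 = 212.2500; (r_i+r_j)·cross = 29·212.2500 = 6155.2500
edge 3: (12.5,39)→(9.5,40)  cross = 12.5·40 − 9.5·39 = 129.5000; (r_i+r_j)·cross = 22·129.5000 = 2849.0000
edge 4: (9.5,40)→(4,40)  cross = 9.5·40 − 4·40 = 220.0000; (r_i+r_j)·cross = 13.5·220.0000 = 2970.0000
edge 5: (4,40)→(3,37)  cross = 4·37 − 3·40 = 28.0000; (r_i+r_j)·cross = 7·28.0000 = 196.0000
edge 6: (3,37)→(2,9.5)  cross = 3·9.5 − 2·37 = -45.5000; (r_i+r_j)·cross = 5·-45.5000 = -227.5000
Σcross = 901.2500 → A = |Σcross|/2 = 450.6250 mm²
Σ(r_i+r_j)·cross = 27219.8750 → first moment M = |Σ|/6 = 4536.6458
R_c = M/A = 4536.6458/450.6250 = 10.0675 mm
θ = 341° = 5.951573 rad
V = θ·R_c·A = 5.951573·10.0675·450.6250 = 27000.178 mm³

Volume = 27000.178 mm³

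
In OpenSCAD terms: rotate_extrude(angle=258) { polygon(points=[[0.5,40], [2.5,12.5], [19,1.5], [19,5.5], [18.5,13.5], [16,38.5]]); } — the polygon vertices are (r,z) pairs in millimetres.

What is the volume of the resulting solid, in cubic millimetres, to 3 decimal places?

Profile (r,z), 6 vertices: (0.5,40) (2.5,12.5) (19,1.5) (19,5.5) (18.5,13.5) (16,38.5)
edge 0: (0.5,40)→(2.5,12.5)  cross = 0.5·12.5 − 2.5·40 = -93.7500; (r_i+r_j)·cross = 3·-93.7500 = -281.2500
edge 1: (2.5,12.5)→(19,1.5)  cross = 2.5·1.5 − 19·12.5 = -233.7500; (r_i+r_j)·cross = 21.5·-233.7500 = -5025.6250
edge 2: (19,1.5)→(19,5.5)  cross = 19·5.5 − 19·1.5 = 76.0000; (r_i+r_j)·cross = 38·76.0000 = 2888.0000
edge 3: (19,5.5)→(18.5,13.5)  cross = 19·13.5 − 18.5·5.5 = 154.7500; (r_i+r_j)·cross = 37.5·154.7500 = 5803.1250
edge 4: (18.5,13.5)→(16,38.5)  cross = 18.5·38.5 − 16·13.5 = 496.2500; (r_i+r_j)·cross = 34.5·496.2500 = 17120.6250
edge 5: (16,38.5)→(0.5,40)  cross = 16·40 − 0.5·38.5 = 620.7500; (r_i+r_j)·cross = 16.5·620.7500 = 10242.3750
Σcross = 1020.2500 → A = |Σcross|/2 = 510.1250 mm²
Σ(r_i+r_j)·cross = 30747.2500 → first moment M = |Σ|/6 = 5124.5417
R_c = M/A = 5124.5417/510.1250 = 10.0457 mm
θ = 258° = 4.502949 rad
V = θ·R_c·A = 4.502949·10.0457·510.1250 = 23075.552 mm³

Volume = 23075.552 mm³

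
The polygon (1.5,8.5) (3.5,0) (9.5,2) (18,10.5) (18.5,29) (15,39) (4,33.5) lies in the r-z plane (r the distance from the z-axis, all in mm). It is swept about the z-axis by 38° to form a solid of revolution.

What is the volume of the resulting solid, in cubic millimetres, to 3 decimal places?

Profile (r,z), 7 vertices: (1.5,8.5) (3.5,0) (9.5,2) (18,10.5) (18.5,29) (15,39) (4,33.5)
edge 0: (1.5,8.5)→(3.5,0)  cross = 1.5·0 − 3.5·8.5 = -29.7500; (r_i+r_j)·cross = 5·-29.7500 = -148.7500
edge 1: (3.5,0)→(9.5,2)  cross = 3.5·2 − 9.5·0 = 7.0000; (r_i+r_j)·cross = 13·7.0000 = 91.0000
edge 2: (9.5,2)→(18,10.5)  cross = 9.5·10.5 − 18·2 = 63.7500; (r_i+r_j)·cross = 27.5·63.7500 = 1753.1250
edge 3: (18,10.5)→(18.5,29)  cross = 18·29 − 18.5·10.5 = 327.7500; (r_i+r_j)·cross = 36.5·327.7500 = 11962.8750
edge 4: (18.5,29)→(15,39)  cross = 18.5·39 − 15·29 = 286.5000; (r_i+r_j)·cross = 33.5·286.5000 = 9597.7500
edge 5: (15,39)→(4,33.5)  cross = 15·33.5 − 4·39 = 346.5000; (r_i+r_j)·cross = 19·346.5000 = 6583.5000
edge 6: (4,33.5)→(1.5,8.5)  cross = 4·8.5 − 1.5·33.5 = -16.2500; (r_i+r_j)·cross = 5.5·-16.2500 = -89.3750
Σcross = 985.5000 → A = |Σcross|/2 = 492.7500 mm²
Σ(r_i+r_j)·cross = 29750.1250 → first moment M = |Σ|/6 = 4958.3542
R_c = M/A = 4958.3542/492.7500 = 10.0626 mm
θ = 38° = 0.663225 rad
V = θ·R_c·A = 0.663225·10.0626·492.7500 = 3288.505 mm³

Volume = 3288.505 mm³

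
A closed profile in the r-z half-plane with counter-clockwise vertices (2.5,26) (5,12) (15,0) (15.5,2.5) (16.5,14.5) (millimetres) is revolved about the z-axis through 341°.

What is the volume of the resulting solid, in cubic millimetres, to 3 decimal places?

Volume = 10046.255 mm³

Profile (r,z), 5 vertices: (2.5,26) (5,12) (15,0) (15.5,2.5) (16.5,14.5)
edge 0: (2.5,26)→(5,12)  cross = 2.5·12 − 5·26 = -100.0000; (r_i+r_j)·cross = 7.5·-100.0000 = -750.0000
edge 1: (5,12)→(15,0)  cross = 5·0 − 15·12 = -180.0000; (r_i+r_j)·cross = 20·-180.0000 = -3600.0000
edge 2: (15,0)→(15.5,2.5)  cross = 15·2.5 − 15.5·0 = 37.5000; (r_i+r_j)·cross = 30.5·37.5000 = 1143.7500
edge 3: (15.5,2.5)→(16.5,14.5)  cross = 15.5·14.5 − 16.5·2.5 = 183.5000; (r_i+r_j)·cross = 32·183.5000 = 5872.0000
edge 4: (16.5,14.5)→(2.5,26)  cross = 16.5·26 − 2.5·14.5 = 392.7500; (r_i+r_j)·cross = 19·392.7500 = 7462.2500
Σcross = 333.7500 → A = |Σcross|/2 = 166.8750 mm²
Σ(r_i+r_j)·cross = 10128.0000 → first moment M = |Σ|/6 = 1688.0000
R_c = M/A = 1688.0000/166.8750 = 10.1154 mm
θ = 341° = 5.951573 rad
V = θ·R_c·A = 5.951573·10.1154·166.8750 = 10046.255 mm³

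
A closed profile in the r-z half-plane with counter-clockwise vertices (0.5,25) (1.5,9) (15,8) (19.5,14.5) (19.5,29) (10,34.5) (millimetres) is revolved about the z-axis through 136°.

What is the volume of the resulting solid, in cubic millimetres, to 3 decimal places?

Profile (r,z), 6 vertices: (0.5,25) (1.5,9) (15,8) (19.5,14.5) (19.5,29) (10,34.5)
edge 0: (0.5,25)→(1.5,9)  cross = 0.5·9 − 1.5·25 = -33.0000; (r_i+r_j)·cross = 2·-33.0000 = -66.0000
edge 1: (1.5,9)→(15,8)  cross = 1.5·8 − 15·9 = -123.0000; (r_i+r_j)·cross = 16.5·-123.0000 = -2029.5000
edge 2: (15,8)→(19.5,14.5)  cross = 15·14.5 − 19.5·8 = 61.5000; (r_i+r_j)·cross = 34.5·61.5000 = 2121.7500
edge 3: (19.5,14.5)→(19.5,29)  cross = 19.5·29 − 19.5·14.5 = 282.7500; (r_i+r_j)·cross = 39·282.7500 = 11027.2500
edge 4: (19.5,29)→(10,34.5)  cross = 19.5·34.5 − 10·29 = 382.7500; (r_i+r_j)·cross = 29.5·382.7500 = 11291.1250
edge 5: (10,34.5)→(0.5,25)  cross = 10·25 − 0.5·34.5 = 232.7500; (r_i+r_j)·cross = 10.5·232.7500 = 2443.8750
Σcross = 803.7500 → A = |Σcross|/2 = 401.8750 mm²
Σ(r_i+r_j)·cross = 24788.5000 → first moment M = |Σ|/6 = 4131.4167
R_c = M/A = 4131.4167/401.8750 = 10.2804 mm
θ = 136° = 2.373648 rad
V = θ·R_c·A = 2.373648·10.2804·401.8750 = 9806.528 mm³

Volume = 9806.528 mm³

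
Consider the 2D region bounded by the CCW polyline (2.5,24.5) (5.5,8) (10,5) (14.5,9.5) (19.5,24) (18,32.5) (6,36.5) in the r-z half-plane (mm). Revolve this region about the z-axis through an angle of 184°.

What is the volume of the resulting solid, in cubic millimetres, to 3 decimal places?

Profile (r,z), 7 vertices: (2.5,24.5) (5.5,8) (10,5) (14.5,9.5) (19.5,24) (18,32.5) (6,36.5)
edge 0: (2.5,24.5)→(5.5,8)  cross = 2.5·8 − 5.5·24.5 = -114.7500; (r_i+r_j)·cross = 8·-114.7500 = -918.0000
edge 1: (5.5,8)→(10,5)  cross = 5.5·5 − 10·8 = -52.5000; (r_i+r_j)·cross = 15.5·-52.5000 = -813.7500
edge 2: (10,5)→(14.5,9.5)  cross = 10·9.5 − 14.5·5 = 22.5000; (r_i+r_j)·cross = 24.5·22.5000 = 551.2500
edge 3: (14.5,9.5)→(19.5,24)  cross = 14.5·24 − 19.5·9.5 = 162.7500; (r_i+r_j)·cross = 34·162.7500 = 5533.5000
edge 4: (19.5,24)→(18,32.5)  cross = 19.5·32.5 − 18·24 = 201.7500; (r_i+r_j)·cross = 37.5·201.7500 = 7565.6250
edge 5: (18,32.5)→(6,36.5)  cross = 18·36.5 − 6·32.5 = 462.0000; (r_i+r_j)·cross = 24·462.0000 = 11088.0000
edge 6: (6,36.5)→(2.5,24.5)  cross = 6·24.5 − 2.5·36.5 = 55.7500; (r_i+r_j)·cross = 8.5·55.7500 = 473.8750
Σcross = 737.5000 → A = |Σcross|/2 = 368.7500 mm²
Σ(r_i+r_j)·cross = 23480.5000 → first moment M = |Σ|/6 = 3913.4167
R_c = M/A = 3913.4167/368.7500 = 10.6127 mm
θ = 184° = 3.211406 rad
V = θ·R_c·A = 3.211406·10.6127·368.7500 = 12567.569 mm³

Volume = 12567.569 mm³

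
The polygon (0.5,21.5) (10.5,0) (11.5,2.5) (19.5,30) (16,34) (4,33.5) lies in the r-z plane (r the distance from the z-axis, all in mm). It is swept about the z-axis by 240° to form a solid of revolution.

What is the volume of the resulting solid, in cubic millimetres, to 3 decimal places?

Profile (r,z), 6 vertices: (0.5,21.5) (10.5,0) (11.5,2.5) (19.5,30) (16,34) (4,33.5)
edge 0: (0.5,21.5)→(10.5,0)  cross = 0.5·0 − 10.5·21.5 = -225.7500; (r_i+r_j)·cross = 11·-225.7500 = -2483.2500
edge 1: (10.5,0)→(11.5,2.5)  cross = 10.5·2.5 − 11.5·0 = 26.2500; (r_i+r_j)·cross = 22·26.2500 = 577.5000
edge 2: (11.5,2.5)→(19.5,30)  cross = 11.5·30 − 19.5·2.5 = 296.2500; (r_i+r_j)·cross = 31·296.2500 = 9183.7500
edge 3: (19.5,30)→(16,34)  cross = 19.5·34 − 16·30 = 183.0000; (r_i+r_j)·cross = 35.5·183.0000 = 6496.5000
edge 4: (16,34)→(4,33.5)  cross = 16·33.5 − 4·34 = 400.0000; (r_i+r_j)·cross = 20·400.0000 = 8000.0000
edge 5: (4,33.5)→(0.5,21.5)  cross = 4·21.5 − 0.5·33.5 = 69.2500; (r_i+r_j)·cross = 4.5·69.2500 = 311.6250
Σcross = 749.0000 → A = |Σcross|/2 = 374.5000 mm²
Σ(r_i+r_j)·cross = 22086.1250 → first moment M = |Σ|/6 = 3681.0208
R_c = M/A = 3681.0208/374.5000 = 9.8292 mm
θ = 240° = 4.188790 rad
V = θ·R_c·A = 4.188790·9.8292·374.5000 = 15419.024 mm³

Volume = 15419.024 mm³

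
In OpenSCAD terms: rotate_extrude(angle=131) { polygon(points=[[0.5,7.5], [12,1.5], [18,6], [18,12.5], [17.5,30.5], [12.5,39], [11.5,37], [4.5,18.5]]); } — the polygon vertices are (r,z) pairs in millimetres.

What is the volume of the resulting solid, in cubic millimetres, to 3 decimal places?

Volume = 10062.459 mm³

Profile (r,z), 8 vertices: (0.5,7.5) (12,1.5) (18,6) (18,12.5) (17.5,30.5) (12.5,39) (11.5,37) (4.5,18.5)
edge 0: (0.5,7.5)→(12,1.5)  cross = 0.5·1.5 − 12·7.5 = -89.2500; (r_i+r_j)·cross = 12.5·-89.2500 = -1115.6250
edge 1: (12,1.5)→(18,6)  cross = 12·6 − 18·1.5 = 45.0000; (r_i+r_j)·cross = 30·45.0000 = 1350.0000
edge 2: (18,6)→(18,12.5)  cross = 18·12.5 − 18·6 = 117.0000; (r_i+r_j)·cross = 36·117.0000 = 4212.0000
edge 3: (18,12.5)→(17.5,30.5)  cross = 18·30.5 − 17.5·12.5 = 330.2500; (r_i+r_j)·cross = 35.5·330.2500 = 11723.8750
edge 4: (17.5,30.5)→(12.5,39)  cross = 17.5·39 − 12.5·30.5 = 301.2500; (r_i+r_j)·cross = 30·301.2500 = 9037.5000
edge 5: (12.5,39)→(11.5,37)  cross = 12.5·37 − 11.5·39 = 14.0000; (r_i+r_j)·cross = 24·14.0000 = 336.0000
edge 6: (11.5,37)→(4.5,18.5)  cross = 11.5·18.5 − 4.5·37 = 46.2500; (r_i+r_j)·cross = 16·46.2500 = 740.0000
edge 7: (4.5,18.5)→(0.5,7.5)  cross = 4.5·7.5 − 0.5·18.5 = 24.5000; (r_i+r_j)·cross = 5·24.5000 = 122.5000
Σcross = 789.0000 → A = |Σcross|/2 = 394.5000 mm²
Σ(r_i+r_j)·cross = 26406.2500 → first moment M = |Σ|/6 = 4401.0417
R_c = M/A = 4401.0417/394.5000 = 11.1560 mm
θ = 131° = 2.286381 rad
V = θ·R_c·A = 2.286381·11.1560·394.5000 = 10062.459 mm³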